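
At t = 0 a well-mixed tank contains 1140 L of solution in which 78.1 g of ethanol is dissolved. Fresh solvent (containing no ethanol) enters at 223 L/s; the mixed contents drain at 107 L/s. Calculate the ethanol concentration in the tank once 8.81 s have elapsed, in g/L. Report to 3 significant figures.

Let m(t) be the amount of ethanol. Volume: V(t) = V₀ + (Q_in − Q_out) t = 1140 + 116.00 t; V(8.81) = 2162.0 L.
Solute balance: dm/dt = 0 − Q_out C = −Q_out m/V(t).
dm/m = −Q_out dt/(V₀ + 116.00 t); integrating gives ln(m/m₀) = −(Q_out/(Q_in−Q_out)) ln(V/V₀).
m = m₀ (V₀/V)^(Q_out/(Q_in−Q_out)) = 78.1 × (1140/2162.0)^(0.92241) = 43.279 g.
C = m/V = 43.279/2162.0 = 0.020018 g/L.

0.0200 g/L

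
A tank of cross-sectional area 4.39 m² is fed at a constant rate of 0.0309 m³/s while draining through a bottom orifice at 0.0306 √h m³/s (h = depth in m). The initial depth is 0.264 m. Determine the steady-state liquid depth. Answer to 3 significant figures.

A dh/dt = Q_in − 0.0306 √h. Steady state requires inflow = outflow:
Q_in = 0.0306 √h_ss ⇒ √h_ss = 0.0309/0.0306 = 1.0098.
h_ss = 1.0098² = 1.0197 m. (Since h₀ = 0.264 m < h_ss, the level will rise toward this value.)

1.02 m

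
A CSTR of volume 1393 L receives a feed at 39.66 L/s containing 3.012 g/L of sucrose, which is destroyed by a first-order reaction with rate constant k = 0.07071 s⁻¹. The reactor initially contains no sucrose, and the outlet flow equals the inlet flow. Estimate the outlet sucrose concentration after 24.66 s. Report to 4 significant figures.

V dC/dt = Q(C_in − C) − k V C.
This is linear with rate a = Q/V + k = 0.0991809 s⁻¹.
C_ss = Q C_in/(Q + kV) = 0.864626 g/L; C(t) = C_ss + (C₀ − C_ss) e^(−a t).
C(24.66) = 0.864626 + (-0.864626)·e^(−0.0991809·24.66) = 0.864626 + (-0.864626)·0.0866566 = 0.789701 g/L.

0.7897 g/L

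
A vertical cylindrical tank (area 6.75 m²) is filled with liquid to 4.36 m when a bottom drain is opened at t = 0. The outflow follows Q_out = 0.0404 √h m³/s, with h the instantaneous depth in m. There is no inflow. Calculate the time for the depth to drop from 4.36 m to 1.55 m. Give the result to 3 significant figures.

Unsteady balance on liquid volume: A dh/dt = −0.0404 √h.
∫ h^(−1/2) dh = −(0.0404/A) ∫ dt, giving 2√h = 2√h₀ − (0.0404/A) t.
t = 2A(√h₀ − √h)/0.0404 = 2·6.75·(√4.36 − √1.55)/0.0404
  = 13.500 × (2.0881 − 1.2450) / 0.0404 = 281.72 s.

282 s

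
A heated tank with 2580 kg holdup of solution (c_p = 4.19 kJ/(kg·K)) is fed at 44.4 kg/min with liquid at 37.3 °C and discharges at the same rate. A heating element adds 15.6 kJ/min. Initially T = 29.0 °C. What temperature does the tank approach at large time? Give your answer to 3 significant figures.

37.4 °C

Energy balance: M c_p dT/dt = ṁ c_p (T_in − T) + 15.6.
At steady state dT/dt = 0 ⇒ T_ss = T_in + Q̇/(ṁ c_p) = 37.3 + 15.6/(44.4·4.19) = 37.384 °C.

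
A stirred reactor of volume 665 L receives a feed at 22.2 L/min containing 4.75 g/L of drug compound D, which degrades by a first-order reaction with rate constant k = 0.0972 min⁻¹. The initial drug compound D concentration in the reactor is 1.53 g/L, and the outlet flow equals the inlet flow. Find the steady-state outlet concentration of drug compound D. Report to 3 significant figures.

Species balance: V dC/dt = Q C_in − Q C − k V C.
At steady state: 0 = Q C_in − (Q + kV) C_ss, so C_ss = Q C_in/(Q + kV).
C_ss = 22.2·4.75/(22.2 + 0.0972·665) = 105.45/86.838 = 1.2143 g/L.

1.21 g/L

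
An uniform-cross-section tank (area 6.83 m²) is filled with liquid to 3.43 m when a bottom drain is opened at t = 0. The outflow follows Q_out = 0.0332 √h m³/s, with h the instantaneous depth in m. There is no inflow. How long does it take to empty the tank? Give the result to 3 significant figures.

762 s

With no inflow, A dh/dt = −0.0332 √h.
∫ h^(−1/2) dh = −(0.0332/A) ∫ dt, giving 2√h = 2√h₀ − (0.0332/A) t.
Tank is empty when √h = 0: t_empty = 2A√h₀/0.0332.
t_empty = 2·6.83·√3.43/0.0332 = 13.660·1.8520/0.0332 = 762.01 s.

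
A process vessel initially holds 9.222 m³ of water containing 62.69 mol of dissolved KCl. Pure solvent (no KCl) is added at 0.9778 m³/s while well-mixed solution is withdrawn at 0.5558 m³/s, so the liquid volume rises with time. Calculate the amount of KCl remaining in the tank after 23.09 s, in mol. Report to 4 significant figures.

Total volume: dV/dt = Q_in − Q_out = 0.422000 m³/s, so V(t) = 9.222 + 0.422000 t and V(23.09) = 18.9660 m³.
No KCl enters, so dm/dt = −Q_out · (m/V).
dm/m = −Q_out dt/(V₀ + 0.422000 t); integrating gives ln(m/m₀) = −(Q_out/(Q_in−Q_out)) ln(V/V₀).
m = m₀ (V₀/V)^(Q_out/(Q_in−Q_out)) = 62.69 × (9.222/18.9660)^(1.31706) = 24.2527 mol.

24.25 mol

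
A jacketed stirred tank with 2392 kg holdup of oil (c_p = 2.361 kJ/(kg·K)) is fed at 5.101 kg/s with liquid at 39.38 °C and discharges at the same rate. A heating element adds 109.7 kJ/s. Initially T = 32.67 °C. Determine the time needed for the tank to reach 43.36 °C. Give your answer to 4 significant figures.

528.2 s

Energy balance: M c_p dT/dt = ṁ c_p (T_in − T) + 109.7.
τ = M/ṁ = 468.928 s; T_ss = T_in + Q̇/(ṁ c_p) = 48.4887 °C.
T(t) = T_ss + (T₀ − T_ss) e^(−t/τ). Set T = 43.36:
e^(−t/τ) = (43.36 − 48.4887)/(32.67 − 48.4887) = 0.324217
t = −468.928 · ln(0.324217) = 528.174 s.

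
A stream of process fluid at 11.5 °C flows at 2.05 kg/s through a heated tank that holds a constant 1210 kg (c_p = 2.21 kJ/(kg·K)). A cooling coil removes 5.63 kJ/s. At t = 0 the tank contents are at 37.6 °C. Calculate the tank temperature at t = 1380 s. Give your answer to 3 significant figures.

12.9 °C

M c_p dT/dt = ṁ c_p (T_in − T) − Q̇.
Rearrange: dT/dt = (T_ss − T)/τ with τ = M/ṁ = 590.24 s and T_ss = T_in − Q̇/(ṁ c_p) = 10.257 °C.
This is linear first-order; T(t) = T_ss + (T₀ − T_ss) e^(−t/τ).
T(1380) = 10.257 + (27.343)·e^(−1380/590.24) = 10.257 + (27.343)·0.096519 = 12.896 °C.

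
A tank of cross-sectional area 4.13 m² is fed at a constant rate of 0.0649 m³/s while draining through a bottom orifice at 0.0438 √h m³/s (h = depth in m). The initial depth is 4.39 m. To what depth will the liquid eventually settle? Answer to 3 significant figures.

Level balance: A dh/dt = 0.0649 − 0.0438 √h. Setting dh/dt = 0:
Q_in = 0.0438 √h_ss ⇒ √h_ss = 0.0649/0.0438 = 1.4817.
h_ss = 1.4817² = 2.1955 m. (Since h₀ = 4.39 m > h_ss, the level will fall toward this value.)

2.20 m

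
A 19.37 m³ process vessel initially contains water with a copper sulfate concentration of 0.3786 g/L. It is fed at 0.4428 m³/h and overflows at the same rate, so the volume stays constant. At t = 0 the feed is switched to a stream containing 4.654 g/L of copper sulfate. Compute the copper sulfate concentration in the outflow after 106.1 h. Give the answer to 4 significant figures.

Mass balance on the solute (V constant): V dC/dt = Q(C_in − C).
Rewrite as dC/dt + C/τ = C_in/τ, τ = V/Q = 43.7444 h.
Solution: C(t) = C_in + (C₀ − C_in) e^(−t/τ).
C(106.1) = 4.654 + (0.3786 − 4.654)·e^(−106.1/43.7444) = 4.654 + (-4.27540)·0.0884378 = 4.27589 g/L.

4.276 g/L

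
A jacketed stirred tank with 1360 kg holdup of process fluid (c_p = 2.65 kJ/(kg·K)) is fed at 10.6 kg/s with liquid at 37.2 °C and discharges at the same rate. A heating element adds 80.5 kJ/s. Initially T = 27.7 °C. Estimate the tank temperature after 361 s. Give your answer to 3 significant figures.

39.3 °C

Energy balance: M c_p dT/dt = ṁ c_p (T_in − T) + 80.5.
Rearrange: dT/dt = (T_ss − T)/τ with τ = M/ṁ = 128.30 s and T_ss = T_in + Q̇/(ṁ c_p) = 40.066 °C.
This is linear first-order; T(t) = T_ss + (T₀ − T_ss) e^(−t/τ).
T(361) = 40.066 + (-12.366)·e^(−361/128.30) = 40.066 + (-12.366)·0.059984 = 39.324 °C.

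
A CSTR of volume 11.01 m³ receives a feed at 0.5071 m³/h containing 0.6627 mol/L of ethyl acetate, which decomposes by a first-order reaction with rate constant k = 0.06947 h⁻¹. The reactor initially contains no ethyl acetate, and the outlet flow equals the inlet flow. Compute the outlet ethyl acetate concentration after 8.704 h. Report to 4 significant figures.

V dC/dt = Q(C_in − C) − k V C.
This is linear with rate a = Q/V + k = 0.115528 h⁻¹.
C_ss = Q C_in/(Q + kV) = 0.264202 mol/L; C(t) = C_ss + (C₀ − C_ss) e^(−a t).
C(8.704) = 0.264202 + (-0.264202)·e^(−0.115528·8.704) = 0.264202 + (-0.264202)·0.365841 = 0.167546 mol/L.

0.1675 mol/L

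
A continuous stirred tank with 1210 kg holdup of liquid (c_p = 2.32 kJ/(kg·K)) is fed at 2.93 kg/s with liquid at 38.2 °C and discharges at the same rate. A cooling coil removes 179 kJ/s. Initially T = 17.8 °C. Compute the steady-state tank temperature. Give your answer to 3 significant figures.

11.9 °C

M c_p dT/dt = ṁ c_p (T_in − T) − Q̇.
At steady state dT/dt = 0 ⇒ T_ss = T_in − Q̇/(ṁ c_p) = 38.2 − 179/(2.93·2.32) = 11.867 °C.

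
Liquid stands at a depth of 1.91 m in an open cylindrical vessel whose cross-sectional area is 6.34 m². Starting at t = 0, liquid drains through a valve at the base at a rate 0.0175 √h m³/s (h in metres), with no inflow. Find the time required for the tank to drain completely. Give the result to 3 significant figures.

With no inflow, A dh/dt = −0.0175 √h.
This is separable: 2 d(√h)/dt = −0.0175/A, so √h = √h₀ − (0.0175/(2A)) t.
Set h = 0: 2√h₀ = (0.0175/A) t_empty ⇒ t_empty = 2A√h₀/0.0175.
t_empty = 2·6.34·√1.91/0.0175 = 12.680·1.3820/0.0175 = 1001.4 s.

1000 s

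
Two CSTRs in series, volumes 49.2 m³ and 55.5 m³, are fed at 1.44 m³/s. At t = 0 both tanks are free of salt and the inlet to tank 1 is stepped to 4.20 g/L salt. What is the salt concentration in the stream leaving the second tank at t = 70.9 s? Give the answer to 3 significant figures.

2.44 g/L

Each tank obeys Vᵢ dCᵢ/dt = Q(Cᵢ₋₁ − Cᵢ), so τᵢ = Vᵢ/Q.
τ₁ = 49.2/1.44 = 34.167 s; τ₂ = 55.5/1.44 = 38.542 s.
Tank 1: C₁ = C_in(1 − e^(−t/τ₁)). Tank 2 (τ₁ ≠ τ₂): C₂ = C_in[1 − (τ₁ e^(−t/τ₁) − τ₂ e^(−t/τ₂))/(τ₁ − τ₂)].
At t = 70.9: e^(−t/τ₁) = 0.12554, e^(−t/τ₂) = 0.15889.
C₂ = 4.20·[1 − (34.167·0.12554 − 38.542·0.15889)/(-4.3750)] = 4.20·0.58071 = 2.4390 g/L.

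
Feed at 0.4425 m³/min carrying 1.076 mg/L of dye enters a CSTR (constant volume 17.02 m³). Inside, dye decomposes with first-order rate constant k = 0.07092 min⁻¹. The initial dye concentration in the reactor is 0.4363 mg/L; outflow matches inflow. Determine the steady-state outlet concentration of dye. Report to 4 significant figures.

V dC/dt = Q(C_in − C) − k V C.
At steady state: 0 = Q C_in − (Q + kV) C_ss, so C_ss = Q C_in/(Q + kV).
C_ss = 0.4425·1.076/(0.4425 + 0.07092·17.02) = 0.476130/1.64956 = 0.288641 mg/L.

0.2886 mg/L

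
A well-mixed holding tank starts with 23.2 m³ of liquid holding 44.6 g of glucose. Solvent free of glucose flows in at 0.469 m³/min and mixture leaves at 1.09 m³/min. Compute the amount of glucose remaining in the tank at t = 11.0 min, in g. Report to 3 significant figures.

24.2 g

Total volume: dV/dt = Q_in − Q_out = -0.62100 m³/min, so V(t) = 23.2 − 0.62100 t and V(11.0) = 16.369 m³.
No glucose enters, so dm/dt = −Q_out · (m/V).
Separate: dm/m = −Q_out dt/V(t) ⇒ ln(m/m₀) = −(Q_out/(Q_in−Q_out)) ln(V/V₀).
m = m₀ (V₀/V)^(Q_out/(Q_in−Q_out)) = 44.6 × (23.2/16.369)^(-1.7552) = 24.181 g.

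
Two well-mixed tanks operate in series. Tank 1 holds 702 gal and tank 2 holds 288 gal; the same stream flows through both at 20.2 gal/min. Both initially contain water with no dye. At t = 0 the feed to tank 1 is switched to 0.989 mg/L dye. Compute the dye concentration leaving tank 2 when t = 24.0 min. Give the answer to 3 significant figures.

Species balance on tank i: dCᵢ/dt = (Cᵢ₋₁ − Cᵢ)/τᵢ with τᵢ = Vᵢ/Q.
τ₁ = 702/20.2 = 34.752 min; τ₂ = 288/20.2 = 14.257 min.
Tank 1: C₁ = C_in(1 − e^(−t/τ₁)). Tank 2 (τ₁ ≠ τ₂): C₂ = C_in[1 − (τ₁ e^(−t/τ₁) − τ₂ e^(−t/τ₂))/(τ₁ − τ₂)].
At t = 24.0: e^(−t/τ₁) = 0.50128, e^(−t/τ₂) = 0.18575.
C₂ = 0.989·[1 − (34.752·0.50128 − 14.257·0.18575)/(20.495)] = 0.989·0.27923 = 0.27616 mg/L.

0.276 mg/L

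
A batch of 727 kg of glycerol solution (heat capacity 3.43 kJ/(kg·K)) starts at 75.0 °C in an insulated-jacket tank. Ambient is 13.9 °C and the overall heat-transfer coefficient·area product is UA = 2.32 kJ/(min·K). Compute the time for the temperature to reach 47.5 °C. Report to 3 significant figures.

643 min

Lumped-capacitance energy balance: M c_p dT/dt = UA(T_amb − T).
τ = M c_p/UA = 1074.8 min; T_ss = T_amb = 13.900 °C.
T(t) = T_ss + (T₀ − T_ss)e^(−t/τ); set T = 47.5:
t = −τ ln[(T − T_ss)/(T₀ − T_ss)] = −1074.8 · ln(0.54992) = 642.73 min.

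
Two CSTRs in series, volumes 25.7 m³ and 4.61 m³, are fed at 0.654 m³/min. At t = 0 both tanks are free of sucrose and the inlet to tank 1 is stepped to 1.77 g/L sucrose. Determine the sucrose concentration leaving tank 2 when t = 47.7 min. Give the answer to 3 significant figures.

Species balance on tank i: dCᵢ/dt = (Cᵢ₋₁ − Cᵢ)/τᵢ with τᵢ = Vᵢ/Q.
τ₁ = 25.7/0.654 = 39.297 min; τ₂ = 4.61/0.654 = 7.0489 min.
Tank 1: C₁ = C_in(1 − e^(−t/τ₁)). Tank 2 (τ₁ ≠ τ₂): C₂ = C_in[1 − (τ₁ e^(−t/τ₁) − τ₂ e^(−t/τ₂))/(τ₁ − τ₂)].
At t = 47.7: e^(−t/τ₁) = 0.29705, e^(−t/τ₂) = 0.0011512.
C₂ = 1.77·[1 − (39.297·0.29705 − 7.0489·0.0011512)/(32.248)] = 1.77·0.63827 = 1.1297 g/L.

1.13 g/L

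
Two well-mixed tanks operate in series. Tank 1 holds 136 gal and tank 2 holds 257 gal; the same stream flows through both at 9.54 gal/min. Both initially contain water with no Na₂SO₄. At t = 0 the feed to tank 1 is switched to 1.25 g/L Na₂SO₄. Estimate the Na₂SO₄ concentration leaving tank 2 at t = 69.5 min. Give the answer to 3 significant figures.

Each tank obeys Vᵢ dCᵢ/dt = Q(Cᵢ₋₁ − Cᵢ), so τᵢ = Vᵢ/Q.
τ₁ = 136/9.54 = 14.256 min; τ₂ = 257/9.54 = 26.939 min.
Tank 1: C₁ = C_in(1 − e^(−t/τ₁)). Tank 2 (τ₁ ≠ τ₂): C₂ = C_in[1 − (τ₁ e^(−t/τ₁) − τ₂ e^(−t/τ₂))/(τ₁ − τ₂)].
At t = 69.5: e^(−t/τ₁) = 0.0076334, e^(−t/τ₂) = 0.075783.
C₂ = 1.25·[1 − (14.256·0.0076334 − 26.939·0.075783)/(-12.683)] = 1.25·0.84762 = 1.0595 g/L.

1.06 g/L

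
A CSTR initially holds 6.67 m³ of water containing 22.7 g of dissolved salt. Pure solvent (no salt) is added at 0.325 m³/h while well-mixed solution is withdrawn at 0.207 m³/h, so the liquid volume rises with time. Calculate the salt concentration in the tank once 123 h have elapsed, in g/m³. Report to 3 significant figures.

0.141 g/m³

Total volume: dV/dt = Q_in − Q_out = 0.11800 m³/h, so V(t) = 6.67 + 0.11800 t and V(123) = 21.184 m³.
Species balance (pure solvent in): dm/dt = −Q_out · m/V(t).
Separate: dm/m = −Q_out dt/V(t) ⇒ ln(m/m₀) = −(Q_out/(Q_in−Q_out)) ln(V/V₀).
m = m₀ (V₀/V)^(Q_out/(Q_in−Q_out)) = 22.7 × (6.67/21.184)^(1.7542) = 2.9895 g.
C = m/V = 2.9895/21.184 = 0.14112 g/m³.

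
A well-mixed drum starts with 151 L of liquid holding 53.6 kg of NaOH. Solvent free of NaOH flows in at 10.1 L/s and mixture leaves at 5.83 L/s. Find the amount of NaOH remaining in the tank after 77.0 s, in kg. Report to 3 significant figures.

Let m(t) be the amount of NaOH. Volume: V(t) = V₀ + (Q_in − Q_out) t = 151 + 4.2700 t; V(77.0) = 479.79 L.
Solute balance: dm/dt = 0 − Q_out C = −Q_out m/V(t).
dm/m = −Q_out dt/(V₀ + 4.2700 t); integrating gives ln(m/m₀) = −(Q_out/(Q_in−Q_out)) ln(V/V₀).
m = m₀ (V₀/V)^(Q_out/(Q_in−Q_out)) = 53.6 × (151/479.79)^(1.3653) = 11.058 kg.

11.1 kg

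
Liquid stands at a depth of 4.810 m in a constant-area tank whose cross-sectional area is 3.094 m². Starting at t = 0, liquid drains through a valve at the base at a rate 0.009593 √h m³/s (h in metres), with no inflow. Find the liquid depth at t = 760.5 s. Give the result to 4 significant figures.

A dh/dt = −Q_out = −0.009593 √h.
∫ h^(−1/2) dh = −(0.009593/A) ∫ dt, giving 2√h = 2√h₀ − (0.009593/A) t.
√h = √4.810 − 0.009593·760.5/(2·3.094) = 2.19317 − 1.17897 = 1.01420.
h = 1.01420² = 1.02860 m.

1.029 m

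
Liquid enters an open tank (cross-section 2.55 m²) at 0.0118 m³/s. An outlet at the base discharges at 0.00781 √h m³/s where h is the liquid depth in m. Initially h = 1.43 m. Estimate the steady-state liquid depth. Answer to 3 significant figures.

2.28 m

Level balance: A dh/dt = 0.0118 − 0.00781 √h. Setting dh/dt = 0:
Q_in = 0.00781 √h_ss ⇒ √h_ss = 0.0118/0.00781 = 1.5109.
h_ss = 1.5109² = 2.2828 m. (Since h₀ = 1.43 m < h_ss, the level will rise toward this value.)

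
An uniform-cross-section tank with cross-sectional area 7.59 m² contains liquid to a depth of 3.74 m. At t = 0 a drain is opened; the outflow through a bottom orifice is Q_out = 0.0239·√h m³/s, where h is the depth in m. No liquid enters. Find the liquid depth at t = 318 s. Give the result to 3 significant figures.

A dh/dt = −Q_out = −0.0239 √h.
Separate and integrate: 2(√h − √h₀) = −(0.0239/A) t.
√h = √3.74 − 0.0239·318/(2·7.59) = 1.9339 − 0.50067 = 1.4332.
h = 1.4332² = 2.0542 m.

2.05 m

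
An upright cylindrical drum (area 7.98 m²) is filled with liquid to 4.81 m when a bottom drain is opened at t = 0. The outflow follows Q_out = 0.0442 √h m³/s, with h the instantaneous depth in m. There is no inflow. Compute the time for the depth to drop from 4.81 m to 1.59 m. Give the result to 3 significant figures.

Volume balance on the tank: A dh/dt = −0.0442 √h.
∫ h^(−1/2) dh = −(0.0442/A) ∫ dt, giving 2√h = 2√h₀ − (0.0442/A) t.
t = 2A(√h₀ − √h)/0.0442 = 2·7.98·(√4.81 − √1.59)/0.0442
  = 15.960 × (2.1932 − 1.2610) / 0.0442 = 336.61 s.

337 s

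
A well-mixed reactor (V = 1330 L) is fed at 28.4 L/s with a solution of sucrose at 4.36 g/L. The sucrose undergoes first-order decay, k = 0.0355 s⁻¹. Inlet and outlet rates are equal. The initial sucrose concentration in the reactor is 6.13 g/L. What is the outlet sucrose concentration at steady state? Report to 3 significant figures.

Accumulation = in − out − consumed: V dC/dt = Q C_in − Q C − k V C.
At steady state: 0 = Q C_in − (Q + kV) C_ss, so C_ss = Q C_in/(Q + kV).
C_ss = 28.4·4.36/(28.4 + 0.0355·1330) = 123.82/75.615 = 1.6376 g/L.

1.64 g/L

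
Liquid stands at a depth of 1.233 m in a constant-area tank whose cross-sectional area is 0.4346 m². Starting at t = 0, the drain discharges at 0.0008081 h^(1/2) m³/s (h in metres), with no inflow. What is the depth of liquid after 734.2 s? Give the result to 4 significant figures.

0.1830 m

A dh/dt = −Q_out = −0.0008081 √h.
∫ h^(−1/2) dh = −(0.0008081/A) ∫ dt, giving 2√h = 2√h₀ − (0.0008081/A) t.
√h = √1.233 − 0.0008081·734.2/(2·0.4346) = 1.11041 − 0.682590 = 0.427816.
h = 0.427816² = 0.183026 m.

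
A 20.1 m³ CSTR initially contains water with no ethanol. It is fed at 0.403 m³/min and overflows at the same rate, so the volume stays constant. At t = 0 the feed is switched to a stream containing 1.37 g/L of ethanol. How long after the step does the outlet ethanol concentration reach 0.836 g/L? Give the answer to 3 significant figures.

47.0 min

Transient balance on the dissolved component: V dC/dt = Q(C_in − C), so τ = V/Q = 49.876 min.
C(t) = C_in + (C₀ − C_in) e^(−t/τ). Set C = 0.836 and solve for t:
e^(−t/τ) = (C − C_in)/(C₀ − C_in) = (0.836 − 1.37)/(0 − 1.37) = 0.38978
t = −τ ln(…) = 49.876 × 0.94217 = 46.992 min.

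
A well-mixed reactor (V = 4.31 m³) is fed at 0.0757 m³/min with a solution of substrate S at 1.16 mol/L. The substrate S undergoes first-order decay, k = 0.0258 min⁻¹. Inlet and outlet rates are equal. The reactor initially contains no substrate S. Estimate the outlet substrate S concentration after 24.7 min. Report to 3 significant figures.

Species balance: V dC/dt = Q C_in − Q C − k V C.
dC/dt = (Q/V) C_in − (Q/V + k) C; effective rate a = Q/V + k = 0.017564 + 0.0258 = 0.043364 min⁻¹.
C_ss = Q C_in/(Q + kV) = 0.46984 mol/L; C(t) = C_ss + (C₀ − C_ss) e^(−a t).
C(24.7) = 0.46984 + (-0.46984)·e^(−0.043364·24.7) = 0.46984 + (-0.46984)·0.34264 = 0.30886 mol/L.

0.309 mol/L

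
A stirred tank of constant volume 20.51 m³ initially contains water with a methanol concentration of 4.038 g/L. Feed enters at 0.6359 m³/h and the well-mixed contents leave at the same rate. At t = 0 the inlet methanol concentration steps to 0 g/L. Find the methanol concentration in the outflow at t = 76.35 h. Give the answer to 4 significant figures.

Transient balance on the dissolved component: V dC/dt = Q(C_in − C).
Rewrite as dC/dt + C/τ = C_in/τ, τ = V/Q = 32.2535 h.
C approaches C_in exponentially: C(t) = C_in + (C₀ − C_in) e^(−t/τ).
C(76.35) = 0 + (4.038 − 0)·e^(−76.35/32.2535) = 0 + (4.03800)·0.0937442 = 0.378539 g/L.

0.3785 g/L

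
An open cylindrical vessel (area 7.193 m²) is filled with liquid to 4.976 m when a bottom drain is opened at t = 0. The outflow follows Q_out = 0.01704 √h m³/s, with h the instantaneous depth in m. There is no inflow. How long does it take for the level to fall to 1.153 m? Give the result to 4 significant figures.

976.7 s

A dh/dt = −Q_out = −0.01704 √h.
Separate and integrate: 2(√h − √h₀) = −(0.01704/A) t.
t = 2A(√h₀ − √h)/0.01704 = 2·7.193·(√4.976 − √1.153)/0.01704
  = 14.3860 × (2.23069 − 1.07378) / 0.01704 = 976.725 s.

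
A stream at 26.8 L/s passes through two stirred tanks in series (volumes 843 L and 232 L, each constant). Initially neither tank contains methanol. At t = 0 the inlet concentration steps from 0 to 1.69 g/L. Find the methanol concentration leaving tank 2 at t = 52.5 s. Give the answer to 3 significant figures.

1.25 g/L

Each tank obeys Vᵢ dCᵢ/dt = Q(Cᵢ₋₁ − Cᵢ), so τᵢ = Vᵢ/Q.
τ₁ = 843/26.8 = 31.455 s; τ₂ = 232/26.8 = 8.6567 s.
Solving the cascade with C₁(0)=C₂(0)=0 gives C₂(t) = C_in[1 − (τ₁ e^(−t/τ₁) − τ₂ e^(−t/τ₂))/(τ₁ − τ₂)].
At t = 52.5: e^(−t/τ₁) = 0.18843, e^(−t/τ₂) = 0.0023236.
C₂ = 1.69·[1 − (31.455·0.18843 − 8.6567·0.0023236)/(22.799)] = 1.69·0.74091 = 1.2521 g/L.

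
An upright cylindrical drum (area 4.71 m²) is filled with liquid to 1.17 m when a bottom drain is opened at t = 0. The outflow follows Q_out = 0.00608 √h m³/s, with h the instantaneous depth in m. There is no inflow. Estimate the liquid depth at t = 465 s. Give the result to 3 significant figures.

With no inflow, A dh/dt = −0.00608 √h.
∫ h^(−1/2) dh = −(0.00608/A) ∫ dt, giving 2√h = 2√h₀ − (0.00608/A) t.
√h = √1.17 − 0.00608·465/(2·4.71) = 1.0817 − 0.30013 = 0.78154.
h = 0.78154² = 0.61080 m.

0.611 m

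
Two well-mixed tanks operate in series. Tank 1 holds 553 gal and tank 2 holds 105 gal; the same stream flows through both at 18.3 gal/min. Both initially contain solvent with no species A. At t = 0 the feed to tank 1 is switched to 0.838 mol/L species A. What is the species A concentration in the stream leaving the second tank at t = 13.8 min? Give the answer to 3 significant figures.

Each tank obeys Vᵢ dCᵢ/dt = Q(Cᵢ₋₁ − Cᵢ), so τᵢ = Vᵢ/Q.
τ₁ = 553/18.3 = 30.219 min; τ₂ = 105/18.3 = 5.7377 min.
Solving the cascade with C₁(0)=C₂(0)=0 gives C₂(t) = C_in[1 − (τ₁ e^(−t/τ₁) − τ₂ e^(−t/τ₂))/(τ₁ − τ₂)].
At t = 13.8: e^(−t/τ₁) = 0.63339, e^(−t/τ₂) = 0.090253.
C₂ = 0.838·[1 − (30.219·0.63339 − 5.7377·0.090253)/(24.481)] = 0.838·0.23932 = 0.20055 mol/L.

0.201 mol/L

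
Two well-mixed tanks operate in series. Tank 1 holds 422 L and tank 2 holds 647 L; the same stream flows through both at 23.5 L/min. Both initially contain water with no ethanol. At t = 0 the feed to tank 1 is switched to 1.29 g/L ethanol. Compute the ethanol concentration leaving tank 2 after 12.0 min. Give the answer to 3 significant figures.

0.131 g/L

Species balance on tank i: dCᵢ/dt = (Cᵢ₋₁ − Cᵢ)/τᵢ with τᵢ = Vᵢ/Q.
τ₁ = 422/23.5 = 17.957 min; τ₂ = 647/23.5 = 27.532 min.
Tank 1: C₁ = C_in(1 − e^(−t/τ₁)). Tank 2 (τ₁ ≠ τ₂): C₂ = C_in[1 − (τ₁ e^(−t/τ₁) − τ₂ e^(−t/τ₂))/(τ₁ − τ₂)].
At t = 12.0: e^(−t/τ₁) = 0.51261, e^(−t/τ₂) = 0.64671.
C₂ = 1.29·[1 − (17.957·0.51261 − 27.532·0.64671)/(-9.5745)] = 1.29·0.10177 = 0.13129 g/L.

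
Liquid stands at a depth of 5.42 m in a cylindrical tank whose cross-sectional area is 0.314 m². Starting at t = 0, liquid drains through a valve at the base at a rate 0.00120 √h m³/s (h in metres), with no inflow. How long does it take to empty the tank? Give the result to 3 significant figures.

With no inflow, A dh/dt = −0.00120 √h.
Separate and integrate: 2(√h − √h₀) = −(0.00120/A) t.
Tank is empty when √h = 0: t_empty = 2A√h₀/0.00120.
t_empty = 2·0.314·√5.42/0.00120 = 0.62800·2.3281/0.00120 = 1218.4 s.

1220 s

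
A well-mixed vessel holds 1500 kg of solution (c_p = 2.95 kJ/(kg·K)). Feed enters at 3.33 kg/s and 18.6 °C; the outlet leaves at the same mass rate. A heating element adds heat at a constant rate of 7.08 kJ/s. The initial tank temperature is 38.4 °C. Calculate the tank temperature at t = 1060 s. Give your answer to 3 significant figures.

M c_p dT/dt = ṁ c_p (T_in − T) + Q̇.
τ = M/ṁ = 450.45 s; T_ss = T_in + Q̇/(ṁ c_p) = 18.6 + 7.08/(3.33·2.95) = 19.321 °C.
This is linear first-order; T(t) = T_ss + (T₀ − T_ss) e^(−t/τ).
T(1060) = 19.321 + (19.079)·e^(−1060/450.45) = 19.321 + (19.079)·0.095064 = 21.134 °C.

21.1 °C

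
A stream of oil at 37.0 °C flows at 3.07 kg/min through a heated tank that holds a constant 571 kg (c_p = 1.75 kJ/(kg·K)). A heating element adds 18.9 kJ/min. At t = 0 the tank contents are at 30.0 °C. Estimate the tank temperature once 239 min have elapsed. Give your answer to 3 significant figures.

37.6 °C

Energy balance: M c_p dT/dt = ṁ c_p (T_in − T) + 18.9.
Rearrange: dT/dt = (T_ss − T)/τ with τ = M/ṁ = 185.99 min and T_ss = T_in + Q̇/(ṁ c_p) = 40.518 °C.
Integrating: T(t) = T_ss + (T₀ − T_ss) e^(−t/τ).
T(239) = 40.518 + (-10.518)·e^(−239/185.99) = 40.518 + (-10.518)·0.27665 = 37.608 °C.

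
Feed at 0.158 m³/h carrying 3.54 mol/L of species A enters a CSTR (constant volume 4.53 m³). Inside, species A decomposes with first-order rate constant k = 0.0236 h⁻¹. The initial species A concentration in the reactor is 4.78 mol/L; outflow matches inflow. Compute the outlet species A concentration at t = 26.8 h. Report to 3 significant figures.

2.67 mol/L

Species balance: V dC/dt = Q C_in − Q C − k V C.
This is linear with rate a = Q/V + k = 0.058479 h⁻¹.
C_ss = Q C_in/(Q + kV) = 2.1114 mol/L; C(t) = C_ss + (C₀ − C_ss) e^(−a t).
C(26.8) = 2.1114 + (2.6686)·e^(−0.058479·26.8) = 2.1114 + (2.6686)·0.20862 = 2.6681 mol/L.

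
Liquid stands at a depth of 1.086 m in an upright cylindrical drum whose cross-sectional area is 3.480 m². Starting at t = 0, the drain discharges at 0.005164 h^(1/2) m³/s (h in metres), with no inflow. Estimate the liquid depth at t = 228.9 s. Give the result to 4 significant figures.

Volume balance on the tank: A dh/dt = −0.005164 √h.
Separate and integrate: 2(√h − √h₀) = −(0.005164/A) t.
√h = √1.086 − 0.005164·228.9/(2·3.480) = 1.04211 − 0.169833 = 0.872280.
h = 0.872280² = 0.760872 m.

0.7609 m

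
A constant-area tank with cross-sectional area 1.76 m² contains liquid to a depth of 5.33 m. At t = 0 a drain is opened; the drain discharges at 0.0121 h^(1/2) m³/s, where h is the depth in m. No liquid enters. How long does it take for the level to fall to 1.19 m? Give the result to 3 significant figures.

354 s

A dh/dt = −Q_out = −0.0121 √h.
This is separable: 2 d(√h)/dt = −0.0121/A, so √h = √h₀ − (0.0121/(2A)) t.
t = 2A(√h₀ − √h)/0.0121 = 2·1.76·(√5.33 − √1.19)/0.0121
  = 3.5200 × (2.3087 − 1.0909) / 0.0121 = 354.27 s.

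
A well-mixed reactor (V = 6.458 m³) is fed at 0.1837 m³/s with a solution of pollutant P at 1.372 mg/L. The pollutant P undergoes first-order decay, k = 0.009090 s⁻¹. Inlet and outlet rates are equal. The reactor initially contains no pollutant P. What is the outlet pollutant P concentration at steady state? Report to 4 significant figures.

1.040 mg/L

Accumulation = in − out − consumed: V dC/dt = Q C_in − Q C − k V C.
Steady state (dC/dt = 0): C_ss = Q C_in/(Q + kV) = C_in/(1 + kV/Q).
C_ss = 0.1837·1.372/(0.1837 + 0.009090·6.458) = 0.252036/0.242403 = 1.03974 mg/L.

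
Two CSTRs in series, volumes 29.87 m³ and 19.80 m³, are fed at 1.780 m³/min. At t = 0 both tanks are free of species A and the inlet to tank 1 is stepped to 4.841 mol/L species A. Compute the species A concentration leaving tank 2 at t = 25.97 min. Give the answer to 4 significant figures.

Species balance on tank i: dCᵢ/dt = (Cᵢ₋₁ − Cᵢ)/τᵢ with τᵢ = Vᵢ/Q.
τ₁ = 29.87/1.780 = 16.7809 min; τ₂ = 19.80/1.780 = 11.1236 min.
Tank 1: C₁ = C_in(1 − e^(−t/τ₁)). Tank 2 (τ₁ ≠ τ₂): C₂ = C_in[1 − (τ₁ e^(−t/τ₁) − τ₂ e^(−t/τ₂))/(τ₁ − τ₂)].
At t = 25.97: e^(−t/τ₁) = 0.212759, e^(−t/τ₂) = 0.0968418.
C₂ = 4.841·[1 − (16.7809·0.212759 − 11.1236·0.0968418)/(5.65730)] = 4.841·0.559319 = 2.70766 mol/L.

2.708 mol/L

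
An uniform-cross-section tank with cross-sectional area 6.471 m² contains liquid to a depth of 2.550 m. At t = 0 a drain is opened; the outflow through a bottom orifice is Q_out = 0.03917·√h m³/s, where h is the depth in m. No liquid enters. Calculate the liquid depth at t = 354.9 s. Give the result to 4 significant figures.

With no inflow, A dh/dt = −0.03917 √h.
This is separable: 2 d(√h)/dt = −0.03917/A, so √h = √h₀ − (0.03917/(2A)) t.
√h = √2.550 − 0.03917·354.9/(2·6.471) = 1.59687 − 1.07413 = 0.522739.
h = 0.522739² = 0.273256 m.

0.2733 m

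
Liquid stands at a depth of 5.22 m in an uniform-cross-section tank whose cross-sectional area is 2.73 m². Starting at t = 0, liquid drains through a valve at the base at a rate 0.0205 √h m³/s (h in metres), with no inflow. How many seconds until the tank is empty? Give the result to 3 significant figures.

609 s

A dh/dt = −Q_out = −0.0205 √h.
This is separable: 2 d(√h)/dt = −0.0205/A, so √h = √h₀ − (0.0205/(2A)) t.
Set h = 0: 2√h₀ = (0.0205/A) t_empty ⇒ t_empty = 2A√h₀/0.0205.
t_empty = 2·2.73·√5.22/0.0205 = 5.4600·2.2847/0.0205 = 608.52 s.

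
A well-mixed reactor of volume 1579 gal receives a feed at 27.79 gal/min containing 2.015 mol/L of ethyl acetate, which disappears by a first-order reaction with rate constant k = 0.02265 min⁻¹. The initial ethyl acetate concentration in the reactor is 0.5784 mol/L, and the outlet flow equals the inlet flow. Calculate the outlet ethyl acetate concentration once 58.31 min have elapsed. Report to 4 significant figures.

V dC/dt = Q(C_in − C) − k V C.
dC/dt = (Q/V) C_in − (Q/V + k) C; effective rate a = Q/V + k = 0.0175997 + 0.02265 = 0.0402497 min⁻¹.
C_ss = Q C_in/(Q + kV) = 0.881086 mol/L; C(t) = C_ss + (C₀ − C_ss) e^(−a t).
C(58.31) = 0.881086 + (-0.302686)·e^(−0.0402497·58.31) = 0.881086 + (-0.302686)·0.0956593 = 0.852131 mol/L.

0.8521 mol/L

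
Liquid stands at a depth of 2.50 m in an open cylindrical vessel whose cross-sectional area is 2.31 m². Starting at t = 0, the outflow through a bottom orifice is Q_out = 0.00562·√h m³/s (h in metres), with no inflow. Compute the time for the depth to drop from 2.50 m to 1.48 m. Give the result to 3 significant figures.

300 s

Accumulation of liquid (constant cross-section A): A dh/dt = −0.00562 √h.
Separate and integrate: 2(√h − √h₀) = −(0.00562/A) t.
t = 2A(√h₀ − √h)/0.00562 = 2·2.31·(√2.50 − √1.48)/0.00562
  = 4.6200 × (1.5811 − 1.2166) / 0.00562 = 299.71 s.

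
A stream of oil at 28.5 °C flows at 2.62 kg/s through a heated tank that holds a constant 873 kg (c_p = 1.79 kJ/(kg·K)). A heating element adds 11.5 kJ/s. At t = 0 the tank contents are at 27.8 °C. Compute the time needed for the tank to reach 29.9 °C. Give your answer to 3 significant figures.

M c_p dT/dt = ṁ c_p (T_in − T) + Q̇.
τ = M/ṁ = 333.21 s; T_ss = T_in + Q̇/(ṁ c_p) = 30.952 °C.
T(t) = T_ss + (T₀ − T_ss) e^(−t/τ). Set T = 29.9:
e^(−t/τ) = (29.9 − 30.952)/(27.8 − 30.952) = 0.33378
t = −333.21 · ln(0.33378) = 365.61 s.

366 s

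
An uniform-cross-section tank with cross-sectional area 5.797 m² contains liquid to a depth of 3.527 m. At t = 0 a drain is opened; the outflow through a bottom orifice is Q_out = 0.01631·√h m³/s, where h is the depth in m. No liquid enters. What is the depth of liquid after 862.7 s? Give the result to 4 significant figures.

0.4415 m

A dh/dt = −Q_out = −0.01631 √h.
∫ h^(−1/2) dh = −(0.01631/A) ∫ dt, giving 2√h = 2√h₀ − (0.01631/A) t.
√h = √3.527 − 0.01631·862.7/(2·5.797) = 1.87803 − 1.21361 = 0.664417.
h = 0.664417² = 0.441450 m.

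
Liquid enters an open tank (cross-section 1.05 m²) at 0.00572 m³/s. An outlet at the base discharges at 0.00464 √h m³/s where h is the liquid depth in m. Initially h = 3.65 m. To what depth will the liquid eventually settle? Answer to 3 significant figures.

1.52 m

Level balance: A dh/dt = 0.00572 − 0.00464 √h. Setting dh/dt = 0:
Q_in = 0.00464 √h_ss ⇒ √h_ss = 0.00572/0.00464 = 1.2328.
h_ss = 1.2328² = 1.5197 m. (Since h₀ = 3.65 m > h_ss, the level will fall toward this value.)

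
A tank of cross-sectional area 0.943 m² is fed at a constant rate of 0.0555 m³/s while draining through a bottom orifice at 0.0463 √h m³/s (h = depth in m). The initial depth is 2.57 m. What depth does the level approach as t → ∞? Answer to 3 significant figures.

Level balance: A dh/dt = 0.0555 − 0.0463 √h. Setting dh/dt = 0:
Q_in = 0.0463 √h_ss ⇒ √h_ss = 0.0555/0.0463 = 1.1987.
h_ss = 1.1987² = 1.4369 m. (Since h₀ = 2.57 m > h_ss, the level will fall toward this value.)

1.44 m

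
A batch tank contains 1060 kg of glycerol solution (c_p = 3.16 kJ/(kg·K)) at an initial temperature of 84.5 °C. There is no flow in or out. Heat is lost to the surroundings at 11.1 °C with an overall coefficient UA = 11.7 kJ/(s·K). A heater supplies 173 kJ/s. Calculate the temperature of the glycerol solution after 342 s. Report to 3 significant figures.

43.6 °C

M c_p dT/dt = −UA(T − T_amb) + Q̇.
dT/dt = (T_ss − T)/τ with T_ss = T_amb + Q̇/UA = 11.1 + 173/11.7 = 25.886 °C, τ = M c_p/UA = 1060·3.16/11.7 = 286.29 s.
T approaches T_ss exponentially: T(t) = T_ss + (T₀ − T_ss) e^(−t/τ).
T(342) = 25.886 + (58.614)·0.30283 = 43.636 °C.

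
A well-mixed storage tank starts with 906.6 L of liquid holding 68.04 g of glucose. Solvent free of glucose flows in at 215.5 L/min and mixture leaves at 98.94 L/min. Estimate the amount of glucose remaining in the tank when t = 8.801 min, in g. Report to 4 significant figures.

35.79 g

Total volume: dV/dt = Q_in − Q_out = 116.560 L/min, so V(t) = 906.6 + 116.560 t and V(8.801) = 1932.44 L.
Solute balance: dm/dt = 0 − Q_out C = −Q_out m/V(t).
Separate: dm/m = −Q_out dt/V(t) ⇒ ln(m/m₀) = −(Q_out/(Q_in−Q_out)) ln(V/V₀).
m = m₀ (V₀/V)^(Q_out/(Q_in−Q_out)) = 68.04 × (906.6/1932.44)^(0.848833) = 35.7899 g.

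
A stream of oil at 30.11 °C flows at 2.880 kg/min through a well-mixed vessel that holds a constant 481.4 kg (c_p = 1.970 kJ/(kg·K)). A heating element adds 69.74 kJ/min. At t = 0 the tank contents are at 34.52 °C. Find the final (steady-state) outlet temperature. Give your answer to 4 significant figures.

M c_p dT/dt = ṁ c_p (T_in − T) + Q̇.
At steady state dT/dt = 0 ⇒ T_ss = T_in + Q̇/(ṁ c_p) = 30.11 + 69.74/(2.880·1.970) = 42.4020 °C.

42.40 °C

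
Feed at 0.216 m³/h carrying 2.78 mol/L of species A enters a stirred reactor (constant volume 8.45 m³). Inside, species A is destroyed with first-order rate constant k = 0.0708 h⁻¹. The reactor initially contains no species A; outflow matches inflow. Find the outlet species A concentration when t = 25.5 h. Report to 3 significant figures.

0.674 mol/L

Accumulation = in − out − consumed: V dC/dt = Q C_in − Q C − k V C.
dC/dt = (Q/V) C_in − (Q/V + k) C; effective rate a = Q/V + k = 0.025562 + 0.0708 = 0.096362 h⁻¹.
C_ss = Q C_in/(Q + kV) = 0.73745 mol/L; C(t) = C_ss + (C₀ − C_ss) e^(−a t).
C(25.5) = 0.73745 + (-0.73745)·e^(−0.096362·25.5) = 0.73745 + (-0.73745)·0.085672 = 0.67428 mol/L.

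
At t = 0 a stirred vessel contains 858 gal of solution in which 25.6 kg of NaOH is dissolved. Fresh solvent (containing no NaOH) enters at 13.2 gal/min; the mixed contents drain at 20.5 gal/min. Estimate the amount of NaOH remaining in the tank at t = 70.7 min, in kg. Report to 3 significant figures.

Let m(t) be the amount of NaOH. Volume: V(t) = V₀ + (Q_in − Q_out) t = 858 − 7.3000 t; V(70.7) = 341.89 gal.
Solute balance: dm/dt = 0 − Q_out C = −Q_out m/V(t).
Separate: dm/m = −Q_out dt/V(t) ⇒ ln(m/m₀) = −(Q_out/(Q_in−Q_out)) ln(V/V₀).
m = m₀ (V₀/V)^(Q_out/(Q_in−Q_out)) = 25.6 × (858/341.89)^(-2.8082) = 1.9323 kg.

1.93 kg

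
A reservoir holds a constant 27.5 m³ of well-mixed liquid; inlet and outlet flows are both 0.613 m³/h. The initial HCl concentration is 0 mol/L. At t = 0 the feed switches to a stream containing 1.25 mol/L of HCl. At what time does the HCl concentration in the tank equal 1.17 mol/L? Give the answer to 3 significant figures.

Unsteady species balance (constant V, well mixed): V dC/dt = Q(C_in − C), so τ = V/Q = 44.861 h.
C(t) = C_in + (C₀ − C_in) e^(−t/τ). Set C = 1.17 and solve for t:
e^(−t/τ) = (C − C_in)/(C₀ − C_in) = (1.17 − 1.25)/(0 − 1.25) = 0.064000
t = −τ ln(…) = 44.861 × 2.7489 = 123.32 h.

123 h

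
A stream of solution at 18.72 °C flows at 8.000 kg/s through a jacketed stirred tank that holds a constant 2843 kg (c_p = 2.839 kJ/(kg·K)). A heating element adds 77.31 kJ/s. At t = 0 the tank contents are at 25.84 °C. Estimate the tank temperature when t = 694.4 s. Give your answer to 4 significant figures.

M c_p dT/dt = ṁ c_p (T_in − T) + Q̇.
τ = M/ṁ = 355.375 s; T_ss = T_in + Q̇/(ṁ c_p) = 18.72 + 77.31/(8.000·2.839) = 22.1239 °C.
Integrating: T(t) = T_ss + (T₀ − T_ss) e^(−t/τ).
T(694.4) = 22.1239 + (3.71607)·e^(−694.4/355.375) = 22.1239 + (3.71607)·0.141707 = 22.6505 °C.

22.65 °C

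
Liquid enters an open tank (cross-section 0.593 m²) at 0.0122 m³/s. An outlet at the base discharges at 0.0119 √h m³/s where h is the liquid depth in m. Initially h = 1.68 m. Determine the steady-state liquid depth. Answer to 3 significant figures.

Volume balance on the tank: A dh/dt = Q_in − 0.0119 √h. At steady state dh/dt = 0:
Q_in = 0.0119 √h_ss ⇒ √h_ss = 0.0122/0.0119 = 1.0252.
h_ss = 1.0252² = 1.0511 m. (Since h₀ = 1.68 m > h_ss, the level will fall toward this value.)

1.05 m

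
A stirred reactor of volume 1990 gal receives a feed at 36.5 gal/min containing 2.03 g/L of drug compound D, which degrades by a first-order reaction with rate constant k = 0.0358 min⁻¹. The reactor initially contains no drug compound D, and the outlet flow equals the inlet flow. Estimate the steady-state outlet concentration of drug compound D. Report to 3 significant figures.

Species balance: V dC/dt = Q C_in − Q C − k V C.
At steady state: 0 = Q C_in − (Q + kV) C_ss, so C_ss = Q C_in/(Q + kV).
C_ss = 36.5·2.03/(36.5 + 0.0358·1990) = 74.095/107.74 = 0.68771 g/L.

0.688 g/L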